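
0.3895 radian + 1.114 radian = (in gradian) 95.72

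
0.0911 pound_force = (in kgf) 0.04132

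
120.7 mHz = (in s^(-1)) 0.1207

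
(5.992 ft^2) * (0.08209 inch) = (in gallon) 0.3066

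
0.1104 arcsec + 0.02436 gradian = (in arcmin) 1.317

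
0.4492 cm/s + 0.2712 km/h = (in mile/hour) 0.1786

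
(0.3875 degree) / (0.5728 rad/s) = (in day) 1.367e-07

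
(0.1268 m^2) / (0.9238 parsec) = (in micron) 4.448e-12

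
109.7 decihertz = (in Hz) 10.97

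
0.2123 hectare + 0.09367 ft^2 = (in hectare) 0.2123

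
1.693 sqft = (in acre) 3.887e-05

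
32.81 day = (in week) 4.687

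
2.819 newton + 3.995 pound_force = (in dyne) 2.059e+06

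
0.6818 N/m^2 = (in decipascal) 6.818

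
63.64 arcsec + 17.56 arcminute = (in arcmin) 18.62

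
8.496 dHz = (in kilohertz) 0.0008496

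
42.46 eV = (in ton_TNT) 1.626e-27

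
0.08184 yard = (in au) 5.002e-13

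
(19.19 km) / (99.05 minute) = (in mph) 7.223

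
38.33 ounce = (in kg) 1.087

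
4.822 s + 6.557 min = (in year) 1.263e-05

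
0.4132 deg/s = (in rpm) 0.06887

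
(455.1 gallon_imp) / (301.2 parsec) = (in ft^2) 2.396e-18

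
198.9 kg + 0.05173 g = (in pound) 438.5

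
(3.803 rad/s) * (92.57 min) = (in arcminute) 7.261e+07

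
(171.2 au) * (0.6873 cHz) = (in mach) 5.17e+08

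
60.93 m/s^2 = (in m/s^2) 60.93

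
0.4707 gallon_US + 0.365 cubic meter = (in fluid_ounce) 1.24e+04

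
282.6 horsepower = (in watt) 2.107e+05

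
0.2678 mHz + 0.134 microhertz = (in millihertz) 0.2679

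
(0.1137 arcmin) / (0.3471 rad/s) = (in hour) 2.647e-08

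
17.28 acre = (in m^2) 6.993e+04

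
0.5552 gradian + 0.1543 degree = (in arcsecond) 2354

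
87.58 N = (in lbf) 19.69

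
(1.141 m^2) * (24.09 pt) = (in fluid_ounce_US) 327.9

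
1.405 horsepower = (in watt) 1048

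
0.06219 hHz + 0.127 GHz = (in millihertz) 1.27e+11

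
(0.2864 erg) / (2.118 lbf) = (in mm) 3.04e-06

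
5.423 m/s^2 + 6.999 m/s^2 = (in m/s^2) 12.42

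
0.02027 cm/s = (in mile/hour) 0.0004534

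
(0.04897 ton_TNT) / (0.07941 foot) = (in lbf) 1.903e+09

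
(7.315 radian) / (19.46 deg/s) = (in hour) 0.005983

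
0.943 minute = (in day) 0.0006549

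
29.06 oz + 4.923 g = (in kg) 0.8288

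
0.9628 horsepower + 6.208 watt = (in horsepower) 0.9711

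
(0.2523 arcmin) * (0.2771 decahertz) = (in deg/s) 0.01165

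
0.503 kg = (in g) 503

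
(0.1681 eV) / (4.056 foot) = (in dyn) 2.179e-15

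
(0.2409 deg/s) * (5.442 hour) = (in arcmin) 2.832e+05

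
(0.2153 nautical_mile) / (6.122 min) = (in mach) 0.003188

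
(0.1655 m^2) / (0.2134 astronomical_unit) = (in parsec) 1.68e-28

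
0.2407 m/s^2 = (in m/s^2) 0.2407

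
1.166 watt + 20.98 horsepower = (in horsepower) 20.98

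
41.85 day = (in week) 5.979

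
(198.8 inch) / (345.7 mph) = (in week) 5.402e-08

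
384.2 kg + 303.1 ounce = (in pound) 866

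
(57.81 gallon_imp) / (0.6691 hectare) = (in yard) 4.296e-05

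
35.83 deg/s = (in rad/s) 0.6254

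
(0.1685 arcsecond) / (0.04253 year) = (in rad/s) 6.091e-13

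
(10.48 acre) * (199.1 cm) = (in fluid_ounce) 2.855e+09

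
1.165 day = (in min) 1678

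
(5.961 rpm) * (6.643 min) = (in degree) 1.426e+04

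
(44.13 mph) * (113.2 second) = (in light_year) 2.36e-13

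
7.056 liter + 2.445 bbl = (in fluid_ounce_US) 1.338e+04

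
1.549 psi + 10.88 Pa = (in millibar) 106.9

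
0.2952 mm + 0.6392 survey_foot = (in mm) 195.1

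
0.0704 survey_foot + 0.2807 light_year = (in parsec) 0.08606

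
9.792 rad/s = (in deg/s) 561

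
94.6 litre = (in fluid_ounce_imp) 3329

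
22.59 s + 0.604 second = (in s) 23.19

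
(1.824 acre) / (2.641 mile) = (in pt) 4923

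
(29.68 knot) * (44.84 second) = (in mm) 6.846e+05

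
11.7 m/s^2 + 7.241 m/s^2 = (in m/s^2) 18.94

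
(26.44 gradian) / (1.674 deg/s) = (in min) 0.2369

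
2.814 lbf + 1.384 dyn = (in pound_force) 2.814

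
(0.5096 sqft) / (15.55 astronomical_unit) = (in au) 1.36e-25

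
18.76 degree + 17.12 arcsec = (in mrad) 327.5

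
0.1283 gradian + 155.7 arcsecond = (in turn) 0.0004409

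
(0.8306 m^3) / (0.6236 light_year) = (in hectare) 1.408e-20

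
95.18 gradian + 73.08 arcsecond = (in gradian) 95.2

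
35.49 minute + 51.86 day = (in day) 51.88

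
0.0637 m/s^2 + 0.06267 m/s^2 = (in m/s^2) 0.1264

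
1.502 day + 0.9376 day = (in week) 0.3485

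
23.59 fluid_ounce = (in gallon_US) 0.1843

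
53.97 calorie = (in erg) 2.258e+09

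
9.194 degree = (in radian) 0.1605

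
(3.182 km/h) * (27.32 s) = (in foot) 79.23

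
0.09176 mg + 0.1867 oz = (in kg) 0.005293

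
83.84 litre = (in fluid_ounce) 2835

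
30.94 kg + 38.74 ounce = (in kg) 32.04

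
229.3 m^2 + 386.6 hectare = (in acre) 955.4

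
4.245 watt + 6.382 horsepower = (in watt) 4763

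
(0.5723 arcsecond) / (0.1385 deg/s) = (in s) 0.001148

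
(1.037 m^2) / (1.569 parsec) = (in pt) 6.072e-14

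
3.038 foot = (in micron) 9.26e+05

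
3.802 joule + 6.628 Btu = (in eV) 4.367e+22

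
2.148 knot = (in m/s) 1.105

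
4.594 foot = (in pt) 3969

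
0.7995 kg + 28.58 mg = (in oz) 28.2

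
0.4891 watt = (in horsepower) 0.0006559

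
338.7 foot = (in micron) 1.032e+08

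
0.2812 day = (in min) 404.9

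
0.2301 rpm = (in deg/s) 1.381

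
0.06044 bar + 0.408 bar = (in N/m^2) 4.684e+04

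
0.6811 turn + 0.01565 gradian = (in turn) 0.6811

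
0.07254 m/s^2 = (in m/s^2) 0.07254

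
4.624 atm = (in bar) 4.685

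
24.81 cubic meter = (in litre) 2.481e+04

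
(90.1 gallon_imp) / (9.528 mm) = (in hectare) 0.004299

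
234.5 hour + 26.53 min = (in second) 8.458e+05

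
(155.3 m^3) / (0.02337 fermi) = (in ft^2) 7.153e+19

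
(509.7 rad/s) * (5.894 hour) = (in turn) 1.721e+06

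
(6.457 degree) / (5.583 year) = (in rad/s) 6.401e-10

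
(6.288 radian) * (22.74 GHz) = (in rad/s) 1.43e+11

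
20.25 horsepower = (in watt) 1.51e+04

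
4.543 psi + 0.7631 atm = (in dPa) 1.086e+06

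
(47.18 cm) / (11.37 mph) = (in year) 2.943e-09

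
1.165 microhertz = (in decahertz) 1.165e-07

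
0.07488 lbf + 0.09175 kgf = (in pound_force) 0.2772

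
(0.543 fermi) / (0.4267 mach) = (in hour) 1.038e-21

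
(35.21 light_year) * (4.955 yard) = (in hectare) 1.509e+14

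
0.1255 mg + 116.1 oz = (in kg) 3.291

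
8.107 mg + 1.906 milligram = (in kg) 1.001e-05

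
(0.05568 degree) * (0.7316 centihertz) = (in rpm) 6.789e-05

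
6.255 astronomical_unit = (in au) 6.255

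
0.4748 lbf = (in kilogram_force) 0.2154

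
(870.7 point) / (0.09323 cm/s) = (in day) 0.003813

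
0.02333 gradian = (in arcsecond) 75.59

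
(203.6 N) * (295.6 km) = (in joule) 6.018e+07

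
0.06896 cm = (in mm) 0.6896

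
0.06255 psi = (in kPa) 0.4313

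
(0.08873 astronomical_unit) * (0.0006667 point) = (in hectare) 0.3122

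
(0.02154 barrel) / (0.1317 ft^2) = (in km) 0.0002799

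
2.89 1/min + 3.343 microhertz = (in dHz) 0.4817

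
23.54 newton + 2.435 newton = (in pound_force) 5.839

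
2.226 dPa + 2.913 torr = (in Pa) 388.6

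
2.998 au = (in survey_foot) 1.471e+12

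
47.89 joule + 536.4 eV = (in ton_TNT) 1.145e-08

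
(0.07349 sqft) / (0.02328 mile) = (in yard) 0.0001993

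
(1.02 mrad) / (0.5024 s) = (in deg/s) 0.1163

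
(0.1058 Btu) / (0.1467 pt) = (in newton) 2.157e+06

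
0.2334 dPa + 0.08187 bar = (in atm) 0.0808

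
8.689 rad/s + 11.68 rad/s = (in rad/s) 20.37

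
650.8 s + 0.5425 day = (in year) 0.001507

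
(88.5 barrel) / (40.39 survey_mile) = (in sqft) 0.00233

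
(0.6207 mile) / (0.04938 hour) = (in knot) 10.92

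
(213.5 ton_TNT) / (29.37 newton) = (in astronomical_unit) 0.2033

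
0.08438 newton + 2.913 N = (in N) 2.997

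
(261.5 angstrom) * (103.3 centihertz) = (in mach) 7.933e-11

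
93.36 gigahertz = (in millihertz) 9.336e+13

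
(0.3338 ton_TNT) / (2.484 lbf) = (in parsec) 4.096e-09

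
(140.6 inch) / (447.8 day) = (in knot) 1.794e-07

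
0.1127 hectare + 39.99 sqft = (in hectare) 0.1131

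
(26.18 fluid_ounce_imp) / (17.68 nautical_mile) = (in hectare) 2.272e-12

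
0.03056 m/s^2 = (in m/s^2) 0.03056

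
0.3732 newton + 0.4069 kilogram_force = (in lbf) 0.981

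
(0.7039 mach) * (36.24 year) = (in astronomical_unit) 1.831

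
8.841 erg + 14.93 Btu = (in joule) 1.575e+04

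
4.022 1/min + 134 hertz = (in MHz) 0.0001341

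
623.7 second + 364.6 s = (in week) 0.001634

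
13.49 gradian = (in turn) 0.03373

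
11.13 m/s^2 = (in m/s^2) 11.13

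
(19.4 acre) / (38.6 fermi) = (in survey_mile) 1.264e+15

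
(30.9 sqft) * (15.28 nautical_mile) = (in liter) 8.124e+07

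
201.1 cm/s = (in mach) 0.005906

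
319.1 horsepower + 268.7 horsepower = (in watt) 4.383e+05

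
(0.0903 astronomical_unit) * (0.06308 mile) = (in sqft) 1.476e+13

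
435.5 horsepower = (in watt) 3.248e+05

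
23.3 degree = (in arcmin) 1398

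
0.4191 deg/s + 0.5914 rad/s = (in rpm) 5.717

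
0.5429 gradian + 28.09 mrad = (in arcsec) 7553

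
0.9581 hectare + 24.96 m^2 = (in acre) 2.374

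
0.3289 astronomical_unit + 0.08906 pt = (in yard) 5.381e+10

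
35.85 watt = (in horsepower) 0.04808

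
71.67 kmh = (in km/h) 71.67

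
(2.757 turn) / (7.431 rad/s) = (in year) 7.392e-08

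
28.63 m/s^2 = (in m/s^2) 28.63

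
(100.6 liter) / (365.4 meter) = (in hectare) 2.753e-08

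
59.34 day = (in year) 0.1626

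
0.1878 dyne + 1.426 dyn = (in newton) 1.614e-05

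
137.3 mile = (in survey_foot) 7.249e+05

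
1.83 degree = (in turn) 0.005083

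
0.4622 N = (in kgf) 0.04713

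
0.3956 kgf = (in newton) 3.88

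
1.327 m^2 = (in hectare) 0.0001327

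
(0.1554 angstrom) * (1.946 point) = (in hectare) 1.067e-18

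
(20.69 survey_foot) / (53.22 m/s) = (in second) 0.1185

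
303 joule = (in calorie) 72.42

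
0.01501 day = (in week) 0.002144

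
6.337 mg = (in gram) 0.006337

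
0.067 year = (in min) 3.522e+04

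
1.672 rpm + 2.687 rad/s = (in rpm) 27.33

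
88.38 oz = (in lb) 5.524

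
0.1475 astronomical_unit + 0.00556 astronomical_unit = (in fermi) 2.29e+25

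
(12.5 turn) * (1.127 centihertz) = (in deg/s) 50.72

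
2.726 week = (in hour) 458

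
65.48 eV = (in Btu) 9.944e-21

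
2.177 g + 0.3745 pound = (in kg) 0.172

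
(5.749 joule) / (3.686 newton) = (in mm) 1560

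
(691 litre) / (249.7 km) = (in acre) 6.838e-10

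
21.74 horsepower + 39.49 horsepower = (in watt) 4.566e+04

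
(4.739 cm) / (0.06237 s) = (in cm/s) 75.98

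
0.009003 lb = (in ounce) 0.144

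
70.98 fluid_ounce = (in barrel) 0.0132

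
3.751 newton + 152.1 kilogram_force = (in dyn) 1.495e+08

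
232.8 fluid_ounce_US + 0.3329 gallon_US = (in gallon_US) 2.152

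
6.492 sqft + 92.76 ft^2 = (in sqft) 99.25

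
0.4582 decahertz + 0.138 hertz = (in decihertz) 47.2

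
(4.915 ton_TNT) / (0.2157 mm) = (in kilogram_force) 9.722e+12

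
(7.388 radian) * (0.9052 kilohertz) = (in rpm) 6.386e+04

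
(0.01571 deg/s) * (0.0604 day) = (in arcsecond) 2.951e+05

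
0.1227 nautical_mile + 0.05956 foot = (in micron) 2.273e+08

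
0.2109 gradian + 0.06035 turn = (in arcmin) 1315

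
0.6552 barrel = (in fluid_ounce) 3522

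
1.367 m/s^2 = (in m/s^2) 1.367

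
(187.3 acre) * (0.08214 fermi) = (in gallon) 1.645e-08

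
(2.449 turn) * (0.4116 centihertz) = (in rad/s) 0.06334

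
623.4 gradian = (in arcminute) 3.366e+04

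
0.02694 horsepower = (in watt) 20.09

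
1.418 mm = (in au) 9.479e-15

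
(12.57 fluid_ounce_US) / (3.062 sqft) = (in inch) 0.05145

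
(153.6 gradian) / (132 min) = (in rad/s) 0.0003046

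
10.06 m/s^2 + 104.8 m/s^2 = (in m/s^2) 114.9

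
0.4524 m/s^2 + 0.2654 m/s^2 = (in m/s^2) 0.7178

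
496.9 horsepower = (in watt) 3.705e+05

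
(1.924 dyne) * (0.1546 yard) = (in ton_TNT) 6.501e-16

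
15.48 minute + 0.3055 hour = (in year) 6.433e-05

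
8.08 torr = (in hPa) 10.77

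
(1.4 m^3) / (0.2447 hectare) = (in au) 3.824e-15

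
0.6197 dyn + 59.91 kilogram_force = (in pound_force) 132.1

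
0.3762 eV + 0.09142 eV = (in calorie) 1.791e-20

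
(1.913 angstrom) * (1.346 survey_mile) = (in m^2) 4.144e-07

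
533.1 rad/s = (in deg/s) 3.054e+04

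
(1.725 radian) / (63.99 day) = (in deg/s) 1.788e-05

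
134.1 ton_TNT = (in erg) 5.611e+18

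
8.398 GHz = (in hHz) 8.398e+07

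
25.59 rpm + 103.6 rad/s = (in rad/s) 106.3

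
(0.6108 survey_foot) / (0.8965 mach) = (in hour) 1.694e-07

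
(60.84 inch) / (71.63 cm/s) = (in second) 2.157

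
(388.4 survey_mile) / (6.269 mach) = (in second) 292.8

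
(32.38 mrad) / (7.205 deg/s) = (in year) 8.165e-09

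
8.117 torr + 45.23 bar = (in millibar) 4.524e+04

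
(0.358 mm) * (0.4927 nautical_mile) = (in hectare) 3.267e-05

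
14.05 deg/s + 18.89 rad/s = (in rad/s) 19.14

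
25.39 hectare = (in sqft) 2.733e+06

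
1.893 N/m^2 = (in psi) 0.0002746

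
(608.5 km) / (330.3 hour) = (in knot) 0.9947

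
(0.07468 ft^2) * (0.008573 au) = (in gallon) 2.351e+09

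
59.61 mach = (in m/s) 2.03e+04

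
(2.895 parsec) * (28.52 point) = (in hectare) 8.988e+10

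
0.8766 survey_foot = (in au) 1.786e-12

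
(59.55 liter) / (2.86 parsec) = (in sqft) 7.263e-18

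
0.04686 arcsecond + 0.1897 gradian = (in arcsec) 614.7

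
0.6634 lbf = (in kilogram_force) 0.3009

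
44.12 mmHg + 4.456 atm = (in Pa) 4.574e+05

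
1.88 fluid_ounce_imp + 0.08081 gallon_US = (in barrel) 0.00226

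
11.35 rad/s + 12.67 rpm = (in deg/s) 726.3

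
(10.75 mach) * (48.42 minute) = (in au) 7.108e-05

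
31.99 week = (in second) 1.935e+07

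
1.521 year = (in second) 4.797e+07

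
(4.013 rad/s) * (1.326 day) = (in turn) 7.317e+04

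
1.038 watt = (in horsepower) 0.001392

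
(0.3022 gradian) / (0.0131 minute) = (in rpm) 0.05767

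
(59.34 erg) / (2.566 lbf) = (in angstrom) 5199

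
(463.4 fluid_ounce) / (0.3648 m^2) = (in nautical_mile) 2.028e-05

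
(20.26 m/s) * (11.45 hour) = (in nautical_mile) 450.9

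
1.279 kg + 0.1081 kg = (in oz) 48.93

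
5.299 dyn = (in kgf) 5.403e-06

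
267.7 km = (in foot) 8.783e+05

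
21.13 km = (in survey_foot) 6.932e+04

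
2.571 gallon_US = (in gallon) 2.571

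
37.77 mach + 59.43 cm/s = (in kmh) 4.63e+04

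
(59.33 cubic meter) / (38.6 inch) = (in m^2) 60.51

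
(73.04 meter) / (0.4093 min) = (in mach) 0.008735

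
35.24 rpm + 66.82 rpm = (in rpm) 102.1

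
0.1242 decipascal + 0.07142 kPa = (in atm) 0.000705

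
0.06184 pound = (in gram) 28.05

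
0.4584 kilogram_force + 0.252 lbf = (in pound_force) 1.263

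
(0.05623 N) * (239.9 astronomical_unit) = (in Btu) 1.913e+09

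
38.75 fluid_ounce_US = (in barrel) 0.007208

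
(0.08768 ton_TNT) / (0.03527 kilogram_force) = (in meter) 1.061e+09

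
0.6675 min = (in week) 6.622e-05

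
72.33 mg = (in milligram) 72.33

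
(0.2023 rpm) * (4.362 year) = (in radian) 2.914e+06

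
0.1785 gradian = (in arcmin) 9.639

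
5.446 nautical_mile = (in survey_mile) 6.267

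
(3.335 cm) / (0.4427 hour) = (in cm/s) 0.002093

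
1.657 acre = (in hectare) 0.6706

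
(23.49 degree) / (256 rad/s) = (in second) 0.001601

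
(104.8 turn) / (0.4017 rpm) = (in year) 0.0004964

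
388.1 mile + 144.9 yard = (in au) 4.176e-06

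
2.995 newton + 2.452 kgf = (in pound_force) 6.079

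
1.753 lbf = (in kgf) 0.7951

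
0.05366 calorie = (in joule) 0.2245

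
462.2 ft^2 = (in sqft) 462.2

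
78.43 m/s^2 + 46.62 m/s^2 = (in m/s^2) 125.1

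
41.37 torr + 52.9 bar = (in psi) 768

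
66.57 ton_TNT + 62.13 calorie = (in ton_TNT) 66.57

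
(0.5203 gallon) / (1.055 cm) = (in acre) 4.613e-05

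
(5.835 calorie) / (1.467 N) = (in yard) 18.2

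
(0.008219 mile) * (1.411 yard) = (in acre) 0.004217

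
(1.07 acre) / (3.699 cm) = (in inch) 4.609e+06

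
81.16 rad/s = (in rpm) 775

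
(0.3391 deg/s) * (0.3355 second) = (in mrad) 1.986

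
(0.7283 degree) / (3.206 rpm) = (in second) 0.03786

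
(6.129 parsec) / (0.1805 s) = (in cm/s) 1.048e+20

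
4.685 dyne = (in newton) 4.685e-05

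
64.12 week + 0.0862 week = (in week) 64.21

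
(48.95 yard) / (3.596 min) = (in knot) 0.4033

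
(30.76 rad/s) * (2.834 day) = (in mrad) 7.532e+09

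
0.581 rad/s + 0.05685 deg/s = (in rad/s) 0.582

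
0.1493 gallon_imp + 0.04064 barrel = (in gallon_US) 1.886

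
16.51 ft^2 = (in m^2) 1.534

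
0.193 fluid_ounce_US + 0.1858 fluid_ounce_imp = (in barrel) 6.911e-05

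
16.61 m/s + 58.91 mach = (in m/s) 2.008e+04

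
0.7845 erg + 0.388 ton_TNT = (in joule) 1.623e+09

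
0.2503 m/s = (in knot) 0.4865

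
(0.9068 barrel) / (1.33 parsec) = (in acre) 8.681e-22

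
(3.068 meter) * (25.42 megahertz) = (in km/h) 2.808e+08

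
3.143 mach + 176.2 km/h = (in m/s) 1119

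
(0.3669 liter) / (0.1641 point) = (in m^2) 6.338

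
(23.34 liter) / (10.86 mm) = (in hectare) 0.0002149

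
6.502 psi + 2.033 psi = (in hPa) 588.5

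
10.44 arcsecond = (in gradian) 0.003222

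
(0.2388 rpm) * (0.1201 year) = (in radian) 9.471e+04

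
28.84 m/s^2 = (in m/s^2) 28.84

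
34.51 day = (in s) 2.982e+06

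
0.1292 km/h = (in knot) 0.06976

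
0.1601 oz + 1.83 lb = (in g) 834.6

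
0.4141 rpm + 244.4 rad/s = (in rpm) 2334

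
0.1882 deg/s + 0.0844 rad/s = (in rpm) 0.8373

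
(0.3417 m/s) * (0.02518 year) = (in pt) 7.691e+08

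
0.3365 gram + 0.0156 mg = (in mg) 336.5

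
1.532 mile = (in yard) 2696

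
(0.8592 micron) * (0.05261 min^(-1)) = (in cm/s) 7.534e-08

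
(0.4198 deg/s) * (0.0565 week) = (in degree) 1.435e+04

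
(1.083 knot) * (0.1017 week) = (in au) 2.291e-07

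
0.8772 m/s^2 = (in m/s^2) 0.8772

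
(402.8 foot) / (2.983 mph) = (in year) 2.919e-06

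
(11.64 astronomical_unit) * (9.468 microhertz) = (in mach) 4.842e+04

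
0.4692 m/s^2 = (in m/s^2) 0.4692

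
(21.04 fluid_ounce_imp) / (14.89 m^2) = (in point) 0.1138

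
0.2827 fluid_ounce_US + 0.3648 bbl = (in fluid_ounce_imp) 2042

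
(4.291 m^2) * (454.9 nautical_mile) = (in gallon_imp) 7.952e+08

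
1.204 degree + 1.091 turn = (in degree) 394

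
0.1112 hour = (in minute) 6.672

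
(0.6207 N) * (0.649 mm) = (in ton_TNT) 9.628e-14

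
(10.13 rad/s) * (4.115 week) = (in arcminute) 8.667e+10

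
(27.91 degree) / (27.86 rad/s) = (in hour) 4.857e-06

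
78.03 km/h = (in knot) 42.13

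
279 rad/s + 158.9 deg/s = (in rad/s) 281.8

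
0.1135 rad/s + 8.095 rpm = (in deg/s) 55.07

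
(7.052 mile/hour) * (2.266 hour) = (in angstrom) 2.572e+14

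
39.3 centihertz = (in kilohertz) 0.000393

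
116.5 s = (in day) 0.001348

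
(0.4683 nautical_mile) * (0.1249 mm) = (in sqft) 1.166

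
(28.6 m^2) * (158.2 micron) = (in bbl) 0.02846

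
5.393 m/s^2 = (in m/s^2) 5.393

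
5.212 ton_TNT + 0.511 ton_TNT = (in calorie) 5.723e+09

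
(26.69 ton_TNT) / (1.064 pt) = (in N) 2.975e+14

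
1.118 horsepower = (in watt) 833.7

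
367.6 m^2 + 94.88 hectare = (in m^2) 9.492e+05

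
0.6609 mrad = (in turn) 0.0001052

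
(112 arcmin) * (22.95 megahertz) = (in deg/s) 4.284e+07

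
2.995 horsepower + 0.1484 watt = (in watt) 2234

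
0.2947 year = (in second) 9.294e+06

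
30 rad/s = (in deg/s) 1719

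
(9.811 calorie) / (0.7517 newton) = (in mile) 0.03393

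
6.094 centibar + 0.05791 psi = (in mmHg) 48.7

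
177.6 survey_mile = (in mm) 2.858e+08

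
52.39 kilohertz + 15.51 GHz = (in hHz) 1.551e+08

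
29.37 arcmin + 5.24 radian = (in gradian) 334.1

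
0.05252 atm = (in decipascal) 5.322e+04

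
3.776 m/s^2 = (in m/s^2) 3.776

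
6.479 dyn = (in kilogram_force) 6.607e-06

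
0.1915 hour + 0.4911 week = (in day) 3.446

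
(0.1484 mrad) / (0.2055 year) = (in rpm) 2.187e-10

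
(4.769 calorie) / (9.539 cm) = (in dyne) 2.092e+07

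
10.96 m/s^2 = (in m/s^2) 10.96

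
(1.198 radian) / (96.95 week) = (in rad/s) 2.043e-08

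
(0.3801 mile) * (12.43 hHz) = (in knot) 1.478e+06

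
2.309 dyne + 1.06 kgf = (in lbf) 2.337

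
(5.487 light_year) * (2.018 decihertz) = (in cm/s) 1.048e+18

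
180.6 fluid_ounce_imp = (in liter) 5.131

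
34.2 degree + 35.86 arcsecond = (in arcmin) 2053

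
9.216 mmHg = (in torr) 9.216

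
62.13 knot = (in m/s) 31.96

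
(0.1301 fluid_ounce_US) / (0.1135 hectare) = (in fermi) 3.39e+06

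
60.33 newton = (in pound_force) 13.56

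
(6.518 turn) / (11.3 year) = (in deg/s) 6.585e-06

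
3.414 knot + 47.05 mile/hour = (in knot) 44.3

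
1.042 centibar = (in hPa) 10.42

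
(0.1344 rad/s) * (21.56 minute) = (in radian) 173.9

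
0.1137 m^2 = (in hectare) 1.137e-05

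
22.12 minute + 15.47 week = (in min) 1.56e+05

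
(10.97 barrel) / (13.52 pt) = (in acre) 0.09036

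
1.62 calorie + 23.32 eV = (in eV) 4.231e+19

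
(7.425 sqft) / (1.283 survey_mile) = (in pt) 0.947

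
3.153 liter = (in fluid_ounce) 106.6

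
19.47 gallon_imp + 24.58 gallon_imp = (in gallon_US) 52.9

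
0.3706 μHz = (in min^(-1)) 2.224e-05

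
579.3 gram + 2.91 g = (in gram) 582.2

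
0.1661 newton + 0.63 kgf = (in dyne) 6.344e+05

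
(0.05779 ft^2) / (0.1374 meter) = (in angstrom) 3.907e+08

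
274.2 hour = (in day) 11.43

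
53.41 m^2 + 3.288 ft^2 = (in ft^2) 578.2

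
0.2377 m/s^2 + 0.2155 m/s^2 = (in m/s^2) 0.4532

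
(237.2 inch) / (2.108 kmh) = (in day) 0.0001191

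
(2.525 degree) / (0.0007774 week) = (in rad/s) 9.373e-05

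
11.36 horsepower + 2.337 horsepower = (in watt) 1.021e+04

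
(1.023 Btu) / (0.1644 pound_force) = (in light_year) 1.56e-13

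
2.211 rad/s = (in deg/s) 126.7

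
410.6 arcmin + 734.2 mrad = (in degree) 48.91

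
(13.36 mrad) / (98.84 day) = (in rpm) 1.494e-08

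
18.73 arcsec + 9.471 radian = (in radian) 9.471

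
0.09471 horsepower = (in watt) 70.63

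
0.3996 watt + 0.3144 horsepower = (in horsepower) 0.3149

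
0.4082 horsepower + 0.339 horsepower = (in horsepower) 0.7472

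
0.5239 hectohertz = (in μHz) 5.239e+07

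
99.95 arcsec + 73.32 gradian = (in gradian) 73.35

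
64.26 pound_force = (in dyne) 2.858e+07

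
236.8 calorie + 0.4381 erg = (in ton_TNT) 2.368e-07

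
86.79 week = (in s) 5.249e+07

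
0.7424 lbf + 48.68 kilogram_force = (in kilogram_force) 49.02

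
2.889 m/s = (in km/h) 10.4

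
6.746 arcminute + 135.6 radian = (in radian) 135.6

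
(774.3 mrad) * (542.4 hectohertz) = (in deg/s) 2.406e+06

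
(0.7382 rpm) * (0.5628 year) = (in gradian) 8.735e+07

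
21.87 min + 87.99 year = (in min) 4.625e+07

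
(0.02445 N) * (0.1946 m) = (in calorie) 0.001137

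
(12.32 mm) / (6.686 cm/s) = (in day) 2.133e-06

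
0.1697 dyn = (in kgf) 1.73e-07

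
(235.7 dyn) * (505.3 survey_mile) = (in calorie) 458.1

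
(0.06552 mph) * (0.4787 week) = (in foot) 2.782e+04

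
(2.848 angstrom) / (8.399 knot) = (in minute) 1.099e-12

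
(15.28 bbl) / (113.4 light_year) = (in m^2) 2.264e-18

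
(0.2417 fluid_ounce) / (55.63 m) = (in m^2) 1.285e-07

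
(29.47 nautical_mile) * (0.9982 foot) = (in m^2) 1.661e+04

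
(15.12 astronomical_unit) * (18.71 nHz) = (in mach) 124.3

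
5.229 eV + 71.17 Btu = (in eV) 4.687e+23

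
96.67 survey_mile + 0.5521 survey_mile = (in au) 1.046e-06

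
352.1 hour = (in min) 2.113e+04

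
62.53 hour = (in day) 2.605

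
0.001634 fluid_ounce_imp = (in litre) 4.643e-05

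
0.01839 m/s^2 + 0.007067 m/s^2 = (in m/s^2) 0.02546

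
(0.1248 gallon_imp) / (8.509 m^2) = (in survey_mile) 4.143e-08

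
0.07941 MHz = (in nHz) 7.941e+13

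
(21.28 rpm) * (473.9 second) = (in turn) 168.1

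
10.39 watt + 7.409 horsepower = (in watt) 5535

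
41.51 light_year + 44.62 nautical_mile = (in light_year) 41.51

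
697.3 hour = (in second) 2.51e+06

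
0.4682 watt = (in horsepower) 0.0006279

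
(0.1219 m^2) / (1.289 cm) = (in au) 6.322e-11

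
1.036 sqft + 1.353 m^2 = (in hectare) 0.0001449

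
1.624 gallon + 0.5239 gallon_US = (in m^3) 0.008131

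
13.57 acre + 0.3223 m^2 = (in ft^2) 5.911e+05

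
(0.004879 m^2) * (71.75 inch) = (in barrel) 0.05593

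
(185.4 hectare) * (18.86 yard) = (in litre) 3.197e+10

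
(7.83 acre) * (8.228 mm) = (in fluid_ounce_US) 8.816e+06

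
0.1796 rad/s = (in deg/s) 10.29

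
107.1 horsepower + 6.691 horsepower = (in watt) 8.485e+04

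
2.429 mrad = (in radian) 0.002429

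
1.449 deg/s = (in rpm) 0.2415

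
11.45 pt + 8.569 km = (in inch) 3.374e+05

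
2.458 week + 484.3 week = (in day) 3407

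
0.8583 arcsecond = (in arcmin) 0.01431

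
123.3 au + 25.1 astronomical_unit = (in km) 2.22e+10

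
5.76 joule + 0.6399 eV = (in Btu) 0.005459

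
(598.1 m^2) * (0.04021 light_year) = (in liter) 2.275e+20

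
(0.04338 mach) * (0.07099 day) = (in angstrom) 9.06e+14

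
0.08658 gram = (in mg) 86.58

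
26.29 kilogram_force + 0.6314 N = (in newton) 258.4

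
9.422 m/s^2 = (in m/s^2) 9.422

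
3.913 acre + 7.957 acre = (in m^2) 4.804e+04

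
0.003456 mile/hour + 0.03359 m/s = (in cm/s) 3.513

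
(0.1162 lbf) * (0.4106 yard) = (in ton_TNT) 4.638e-11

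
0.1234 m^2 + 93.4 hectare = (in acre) 230.8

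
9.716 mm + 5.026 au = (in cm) 7.519e+13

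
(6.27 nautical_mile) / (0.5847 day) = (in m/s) 0.2299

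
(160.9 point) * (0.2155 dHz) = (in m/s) 0.001223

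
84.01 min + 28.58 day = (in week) 4.091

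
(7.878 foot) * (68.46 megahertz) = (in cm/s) 1.644e+10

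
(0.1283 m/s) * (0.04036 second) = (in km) 5.178e-06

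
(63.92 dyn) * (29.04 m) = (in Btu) 1.759e-05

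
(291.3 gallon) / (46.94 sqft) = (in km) 0.0002529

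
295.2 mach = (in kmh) 3.619e+05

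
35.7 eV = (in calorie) 1.367e-18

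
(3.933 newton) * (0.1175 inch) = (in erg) 1.174e+05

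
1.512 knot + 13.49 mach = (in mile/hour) 1.028e+04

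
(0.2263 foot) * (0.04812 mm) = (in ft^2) 3.573e-05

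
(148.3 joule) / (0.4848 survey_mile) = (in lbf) 0.04273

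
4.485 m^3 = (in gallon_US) 1185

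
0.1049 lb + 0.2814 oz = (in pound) 0.1225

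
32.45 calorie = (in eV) 8.474e+20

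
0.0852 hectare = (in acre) 0.2105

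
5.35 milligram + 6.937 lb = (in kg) 3.147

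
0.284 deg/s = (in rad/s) 0.004957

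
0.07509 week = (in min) 756.9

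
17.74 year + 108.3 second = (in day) 6475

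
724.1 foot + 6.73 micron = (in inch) 8689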